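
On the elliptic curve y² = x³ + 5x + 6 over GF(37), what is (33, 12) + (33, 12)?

(29, 3)

tangent at (33, 12): λ = (3·33² + 5)/(2·12) ≡ 16/24. 24⁻¹ ≡ 17 (mod 37) since 24·17 = 408 ≡ 1, so λ ≡ 16·17 ≡ 13.
  x = λ² - 33 - 33 = 169 - 66 ≡ 29; y = λ·(33 - 29) - 12 ≡ 3. → (29, 3)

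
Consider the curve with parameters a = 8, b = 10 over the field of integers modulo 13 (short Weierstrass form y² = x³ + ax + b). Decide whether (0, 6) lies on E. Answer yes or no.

yes

y² = 6² ≡ 10; x³ + 8x + 10 = 10 ≡ 10 (mod 13). 10 = 10.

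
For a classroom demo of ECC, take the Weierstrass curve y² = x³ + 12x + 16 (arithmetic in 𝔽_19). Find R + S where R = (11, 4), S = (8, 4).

(0, 15)

(11, 4) + (8, 4). λ = (4 - 4)/(8 - 11) ≡ 0/16 mod 19. 16⁻¹ ≡ 6 (mod 19), so λ ≡ 0.
  x = λ² - 11 - 8 = 0 - 19 ≡ 0; y = λ·(11 - 0) - 4 ≡ 15. → (0, 15)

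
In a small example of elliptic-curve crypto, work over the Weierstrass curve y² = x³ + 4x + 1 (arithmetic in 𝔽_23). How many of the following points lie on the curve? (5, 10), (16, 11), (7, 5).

(5, 10): 10² ≡ 8, rhs ≡ 8 → on.
(16, 11): 11² ≡ 6, rhs ≡ 21 → off.
(7, 5): 5² ≡ 2, rhs ≡ 4 → off.

1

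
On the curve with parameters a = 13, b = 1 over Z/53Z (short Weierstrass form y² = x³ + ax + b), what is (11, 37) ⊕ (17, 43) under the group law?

(26, 1)

(11, 37) + (17, 43). λ = (43 - 37)/(17 - 11) ≡ 6/6 mod 53. 6⁻¹ ≡ 9 (mod 53), so λ ≡ 1.
  x = λ² - 11 - 17 = 1 - 28 ≡ 26; y = λ·(11 - 26) - 37 ≡ 1. → (26, 1)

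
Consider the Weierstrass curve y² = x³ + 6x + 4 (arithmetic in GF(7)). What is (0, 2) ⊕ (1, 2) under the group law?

(6, 5)

(0, 2) + (1, 2). λ = (2 - 2)/(1 - 0) ≡ 0/1 mod 7. 1⁻¹ ≡ 1 (mod 7) since 1·1 = 1 ≡ 1, so λ ≡ 0.
  x = λ² - 0 - 1 = 0 - 1 ≡ 6; y = λ·(0 - 6) - 2 ≡ 5. → (6, 5)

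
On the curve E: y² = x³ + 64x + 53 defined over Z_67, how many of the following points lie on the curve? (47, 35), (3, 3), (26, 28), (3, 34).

(47, 35): 35² ≡ 19, rhs ≡ 19 → on.
(3, 3): 3² ≡ 9, rhs ≡ 4 → off.
(26, 28): 28² ≡ 47, rhs ≡ 64 → off.
(3, 34): 34² ≡ 17, rhs ≡ 4 → off.

1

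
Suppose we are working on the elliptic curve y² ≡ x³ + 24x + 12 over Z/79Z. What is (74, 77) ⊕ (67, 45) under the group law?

(74, 77) + (67, 45). λ = (45 - 77)/(67 - 74) ≡ 47/72 mod 79. 72⁻¹ ≡ 45 (mod 79) since 72·45 = 3240 ≡ 1, so λ ≡ 61.
  x = λ² - 74 - 67 = 3721 - 141 ≡ 25; y = λ·(74 - 25) - 77 ≡ 68. → (25, 68)

(25, 68)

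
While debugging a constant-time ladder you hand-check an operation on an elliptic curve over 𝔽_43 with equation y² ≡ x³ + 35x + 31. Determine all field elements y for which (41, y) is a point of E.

none

x³ + 35x + 31 = 70387 ≡ 39 (mod 43).
39 is a non-residue mod 43; no y exists.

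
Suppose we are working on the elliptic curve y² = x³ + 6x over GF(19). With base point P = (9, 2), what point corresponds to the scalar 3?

(1, 11)

Repeated addition: build up to 3P.
2P: tangent at (9, 2): λ = (3·9² + 6)/(2·2) ≡ 2/4. 4⁻¹ ≡ 5 (mod 19), so λ ≡ 2·5 ≡ 10.
  x = λ² - 9 - 9 = 100 - 18 ≡ 6; y = λ·(9 - 6) - 2 ≡ 9. → (6, 9)
3P: (6, 9) + (9, 2). λ = (2 - 9)/(9 - 6) ≡ 12/3 mod 19. 3⁻¹ ≡ 13 (mod 19) since 3·13 = 39 ≡ 1, so λ ≡ 4.
  x = λ² - 6 - 9 = 16 - 15 ≡ 1; y = λ·(6 - 1) - 9 ≡ 11. → (1, 11)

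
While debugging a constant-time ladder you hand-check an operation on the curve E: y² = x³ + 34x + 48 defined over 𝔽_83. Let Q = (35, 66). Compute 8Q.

Double-and-add on 8 = (1000)₂. Start with Q = (35, 66) for the leading 1-bit.
double: tangent at (35, 66): λ = (3·35² + 34)/(2·66) ≡ 57/49. 49⁻¹ ≡ 61 (mod 83), so λ ≡ 57·61 ≡ 74.
  x = λ² - 35 - 35 = 5476 - 70 ≡ 11; y = λ·(35 - 11) - 66 ≡ 50. → (11, 50)
double: tangent at (11, 50): λ = (3·11² + 34)/(2·50) ≡ 65/17. 17⁻¹ ≡ 44 (mod 83), so λ ≡ 65·44 ≡ 38.
  x = λ² - 11 - 11 = 1444 - 22 ≡ 11; y = λ·(11 - 11) - 50 ≡ 33. → (11, 33)
double: tangent at (11, 33): λ = (3·11² + 34)/(2·33) ≡ 65/66. 66⁻¹ ≡ 39 (mod 83), so λ ≡ 65·39 ≡ 45.
  x = λ² - 11 - 11 = 2025 - 22 ≡ 11; y = λ·(11 - 11) - 33 ≡ 50. → (11, 50)

(11, 50)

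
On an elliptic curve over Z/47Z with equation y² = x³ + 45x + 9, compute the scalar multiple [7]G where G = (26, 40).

(6, 42)

Double-and-add on 7 = (111)₂. Start with G = (26, 40) for the leading 1-bit.
double: tangent at (26, 40): λ = (3·26² + 45)/(2·40) ≡ 5/33. 33⁻¹ ≡ 10 (mod 47) since 33·10 = 330 ≡ 1, so λ ≡ 5·10 ≡ 3.
  x = λ² - 26 - 26 = 9 - 52 ≡ 4; y = λ·(26 - 4) - 40 ≡ 26. → (4, 26)
add G: (4, 26) + (26, 40). λ = (40 - 26)/(26 - 4) ≡ 14/22 mod 47. 22⁻¹ ≡ 15 (mod 47), so λ ≡ 22.
  x = λ² - 4 - 26 = 484 - 30 ≡ 31; y = λ·(4 - 31) - 26 ≡ 38. → (31, 38)
double: tangent at (31, 38): λ = (3·31² + 45)/(2·38) ≡ 14/29. 29⁻¹ ≡ 13 (mod 47), so λ ≡ 14·13 ≡ 41.
  x = λ² - 31 - 31 = 1681 - 62 ≡ 21; y = λ·(31 - 21) - 38 ≡ 43. → (21, 43)
add G: (21, 43) + (26, 40). λ = (40 - 43)/(26 - 21) ≡ 44/5 mod 47. 5⁻¹ ≡ 19 (mod 47) since 5·19 = 95 ≡ 1, so λ ≡ 37.
  x = λ² - 21 - 26 = 1369 - 47 ≡ 6; y = λ·(21 - 6) - 43 ≡ 42. → (6, 42)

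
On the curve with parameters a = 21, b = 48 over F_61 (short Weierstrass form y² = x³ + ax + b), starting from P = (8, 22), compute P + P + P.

Repeated addition: build up to 3P.
2P: tangent at (8, 22): λ = (3·8² + 21)/(2·22) ≡ 30/44. 44⁻¹ ≡ 43 (mod 61) since 44·43 = 1892 ≡ 1, so λ ≡ 30·43 ≡ 9.
  x = λ² - 8 - 8 = 81 - 16 ≡ 4; y = λ·(8 - 4) - 22 ≡ 14. → (4, 14)
3P: (4, 14) + (8, 22). λ = (22 - 14)/(8 - 4) ≡ 8/4 mod 61. 4⁻¹ ≡ 46 (mod 61) since 4·46 = 184 ≡ 1, so λ ≡ 2.
  x = λ² - 4 - 8 = 4 - 12 ≡ 53; y = λ·(4 - 53) - 14 ≡ 10. → (53, 10)

(53, 10)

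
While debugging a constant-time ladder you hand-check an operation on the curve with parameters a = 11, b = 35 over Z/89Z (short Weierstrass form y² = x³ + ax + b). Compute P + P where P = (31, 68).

tangent at (31, 68): λ = (3·31² + 11)/(2·68) ≡ 46/47. 47⁻¹ ≡ 36 (mod 89), so λ ≡ 46·36 ≡ 54.
  x = λ² - 31 - 31 = 2916 - 62 ≡ 6; y = λ·(31 - 6) - 68 ≡ 36. → (6, 36)

(6, 36)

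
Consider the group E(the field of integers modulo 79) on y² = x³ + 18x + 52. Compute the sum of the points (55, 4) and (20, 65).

(20, 14)

(55, 4) + (20, 65). λ = (65 - 4)/(20 - 55) ≡ 61/44 mod 79. 44⁻¹ ≡ 9 (mod 79), so λ ≡ 75.
  x = λ² - 55 - 20 = 5625 - 75 ≡ 20; y = λ·(55 - 20) - 4 ≡ 14. → (20, 14)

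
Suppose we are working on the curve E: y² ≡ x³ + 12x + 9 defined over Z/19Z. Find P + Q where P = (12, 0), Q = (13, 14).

(12, 0) + (13, 14). λ = (14 - 0)/(13 - 12) ≡ 14/1 mod 19. 1⁻¹ ≡ 1 (mod 19) since 1·1 = 1 ≡ 1, so λ ≡ 14.
  x = λ² - 12 - 13 = 196 - 25 ≡ 0; y = λ·(12 - 0) - 0 ≡ 16. → (0, 16)

(0, 16)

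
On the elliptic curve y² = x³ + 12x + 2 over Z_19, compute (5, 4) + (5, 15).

O

The two points share x = 5 and their y-coordinates satisfy 4 + 15 ≡ 0 (mod 19), so they are inverses. Their sum is 𝒪.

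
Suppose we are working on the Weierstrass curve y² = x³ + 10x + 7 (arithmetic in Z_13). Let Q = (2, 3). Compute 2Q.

(8, 1)

tangent at (2, 3): λ = (3·2² + 10)/(2·3) ≡ 9/6. 6⁻¹ ≡ 11 (mod 13) since 6·11 = 66 ≡ 1, so λ ≡ 9·11 ≡ 8.
  x = λ² - 2 - 2 = 64 - 4 ≡ 8; y = λ·(2 - 8) - 3 ≡ 1. → (8, 1)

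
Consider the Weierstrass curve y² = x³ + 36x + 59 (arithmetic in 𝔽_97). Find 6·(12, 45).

(75, 68)

Write Q = (12, 45).
Double-and-add on 6 = (110)₂. Start with Q = (12, 45) for the leading 1-bit.
double: tangent at (12, 45): λ = (3·12² + 36)/(2·45) ≡ 80/90. 90⁻¹ ≡ 83 (mod 97), so λ ≡ 80·83 ≡ 44.
  x = λ² - 12 - 12 = 1936 - 24 ≡ 69; y = λ·(12 - 69) - 45 ≡ 66. → (69, 66)
add Q: (69, 66) + (12, 45). λ = (45 - 66)/(12 - 69) ≡ 76/40 mod 97. 40⁻¹ ≡ 17 (mod 97), so λ ≡ 31.
  x = λ² - 69 - 12 = 961 - 81 ≡ 7; y = λ·(69 - 7) - 66 ≡ 13. → (7, 13)
double: tangent at (7, 13): λ = (3·7² + 36)/(2·13) ≡ 86/26. 26⁻¹ ≡ 56 (mod 97), so λ ≡ 86·56 ≡ 63.
  x = λ² - 7 - 7 = 3969 - 14 ≡ 75; y = λ·(7 - 75) - 13 ≡ 68. → (75, 68)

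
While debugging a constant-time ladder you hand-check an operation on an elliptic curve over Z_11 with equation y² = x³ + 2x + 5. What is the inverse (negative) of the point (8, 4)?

-(8, 4) = (8, -4 mod 11) = (8, 7).

(8, 7)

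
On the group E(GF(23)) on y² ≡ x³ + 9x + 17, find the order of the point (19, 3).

8

2P: tangent at (19, 3): λ = (3·19² + 9)/(2·3) ≡ 11/6. 6⁻¹ ≡ 4 (mod 23) since 6·4 = 24 ≡ 1, so λ ≡ 11·4 ≡ 21.
  x = λ² - 19 - 19 = 441 - 38 ≡ 12; y = λ·(19 - 12) - 3 ≡ 6. → (12, 6)
3P: (12, 6) + (19, 3). λ = (3 - 6)/(19 - 12) ≡ 20/7 mod 23. 7⁻¹ ≡ 10 (mod 23) since 7·10 = 70 ≡ 1, so λ ≡ 16.
  x = λ² - 12 - 19 = 256 - 31 ≡ 18; y = λ·(12 - 18) - 6 ≡ 13. → (18, 13)
4P: (18, 13) + (19, 3). λ = (3 - 13)/(19 - 18) ≡ 13/1 mod 23. 1⁻¹ ≡ 1 (mod 23), so λ ≡ 13.
  x = λ² - 18 - 19 = 169 - 37 ≡ 17; y = λ·(18 - 17) - 13 ≡ 0. → (17, 0)
5P: (17, 0) + (19, 3). λ = (3 - 0)/(19 - 17) ≡ 3/2 mod 23. 2⁻¹ ≡ 12 (mod 23) since 2·12 = 24 ≡ 1, so λ ≡ 13.
  x = λ² - 17 - 19 = 169 - 36 ≡ 18; y = λ·(17 - 18) - 0 ≡ 10. → (18, 10)
6P: (18, 10) + (19, 3). λ = (3 - 10)/(19 - 18) ≡ 16/1 mod 23. 1⁻¹ ≡ 1 (mod 23), so λ ≡ 16.
  x = λ² - 18 - 19 = 256 - 37 ≡ 12; y = λ·(18 - 12) - 10 ≡ 17. → (12, 17)
7P: (12, 17) + (19, 3). λ = (3 - 17)/(19 - 12) ≡ 9/7 mod 23. 7⁻¹ ≡ 10 (mod 23), so λ ≡ 21.
  x = λ² - 12 - 19 = 441 - 31 ≡ 19; y = λ·(12 - 19) - 17 ≡ 20. → (19, 20)
8P: (19, 20) + (19, 3): same x and y₁ ≡ -y₂, so the sum is O.
8P = O, so the order is 8.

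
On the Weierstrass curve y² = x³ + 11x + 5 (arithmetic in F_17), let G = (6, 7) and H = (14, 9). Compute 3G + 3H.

First 3G:
Repeated addition: build up to 3G.
2G: tangent at (6, 7): λ = (3·6² + 11)/(2·7) ≡ 0/14. 14⁻¹ ≡ 11 (mod 17) since 14·11 = 154 ≡ 1, so λ ≡ 0·11 ≡ 0.
  x = λ² - 6 - 6 = 0 - 12 ≡ 5; y = λ·(6 - 5) - 7 ≡ 10. → (5, 10)
3G: (5, 10) + (6, 7). λ = (7 - 10)/(6 - 5) ≡ 14/1 mod 17. 1⁻¹ ≡ 1 (mod 17), so λ ≡ 14.
  x = λ² - 5 - 6 = 196 - 11 ≡ 15; y = λ·(5 - 15) - 10 ≡ 3. → (15, 3)
3G = (15, 3).
Next 3H:
Repeated addition: build up to 3H.
2H: tangent at (14, 9): λ = (3·14² + 11)/(2·9) ≡ 4/1. 1⁻¹ ≡ 1 (mod 17), so λ ≡ 4·1 ≡ 4.
  x = λ² - 14 - 14 = 16 - 28 ≡ 5; y = λ·(14 - 5) - 9 ≡ 10. → (5, 10)
3H: (5, 10) + (14, 9). λ = (9 - 10)/(14 - 5) ≡ 16/9 mod 17. 9⁻¹ ≡ 2 (mod 17), so λ ≡ 15.
  x = λ² - 5 - 14 = 225 - 19 ≡ 2; y = λ·(5 - 2) - 10 ≡ 1. → (2, 1)
3H = (2, 1).
Finally 3G + 3H:
(15, 3) + (2, 1). λ = (1 - 3)/(2 - 15) ≡ 15/4 mod 17. 4⁻¹ ≡ 13 (mod 17), so λ ≡ 8.
  x = λ² - 15 - 2 = 64 - 17 ≡ 13; y = λ·(15 - 13) - 3 ≡ 13. → (13, 13)

(13, 13)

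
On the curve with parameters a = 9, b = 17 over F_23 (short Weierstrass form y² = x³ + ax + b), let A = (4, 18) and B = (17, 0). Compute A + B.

(4, 18) + (17, 0). λ = (0 - 18)/(17 - 4) ≡ 5/13 mod 23. 13⁻¹ ≡ 16 (mod 23), so λ ≡ 11.
  x = λ² - 4 - 17 = 121 - 21 ≡ 8; y = λ·(4 - 8) - 18 ≡ 7. → (8, 7)

(8, 7)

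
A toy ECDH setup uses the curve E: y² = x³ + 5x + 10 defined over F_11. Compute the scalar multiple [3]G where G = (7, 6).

Repeated addition: build up to 3G.
2G: tangent at (7, 6): λ = (3·7² + 5)/(2·6) ≡ 9/1. 1⁻¹ ≡ 1 (mod 11), so λ ≡ 9·1 ≡ 9.
  x = λ² - 7 - 7 = 81 - 14 ≡ 1; y = λ·(7 - 1) - 6 ≡ 4. → (1, 4)
3G: (1, 4) + (7, 6). λ = (6 - 4)/(7 - 1) ≡ 2/6 mod 11. 6⁻¹ ≡ 2 (mod 11), so λ ≡ 4.
  x = λ² - 1 - 7 = 16 - 8 ≡ 8; y = λ·(1 - 8) - 4 ≡ 1. → (8, 1)

(8, 1)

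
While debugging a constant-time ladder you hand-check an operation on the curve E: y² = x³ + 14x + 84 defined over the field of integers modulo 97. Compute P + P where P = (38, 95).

tangent at (38, 95): λ = (3·38² + 14)/(2·95) ≡ 78/93. 93⁻¹ ≡ 24 (mod 97), so λ ≡ 78·24 ≡ 29.
  x = λ² - 38 - 38 = 841 - 76 ≡ 86; y = λ·(38 - 86) - 95 ≡ 65. → (86, 65)

(86, 65)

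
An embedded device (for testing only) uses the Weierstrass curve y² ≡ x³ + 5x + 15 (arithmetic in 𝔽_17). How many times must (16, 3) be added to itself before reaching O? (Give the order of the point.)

5

2P: tangent at (16, 3): λ = (3·16² + 5)/(2·3) ≡ 8/6. 6⁻¹ ≡ 3 (mod 17), so λ ≡ 8·3 ≡ 7.
  x = λ² - 16 - 16 = 49 - 32 ≡ 0; y = λ·(16 - 0) - 3 ≡ 7. → (0, 7)
3P: (0, 7) + (16, 3). λ = (3 - 7)/(16 - 0) ≡ 13/16 mod 17. 16⁻¹ ≡ 16 (mod 17), so λ ≡ 4.
  x = λ² - 0 - 16 = 16 - 16 ≡ 0; y = λ·(0 - 0) - 7 ≡ 10. → (0, 10)
4P: (0, 10) + (16, 3). λ = (3 - 10)/(16 - 0) ≡ 10/16 mod 17. 16⁻¹ ≡ 16 (mod 17), so λ ≡ 7.
  x = λ² - 0 - 16 = 49 - 16 ≡ 16; y = λ·(0 - 16) - 10 ≡ 14. → (16, 14)
5P: (16, 14) + (16, 3): same x and y₁ ≡ -y₂, so the sum is O.
5P = O, so the order is 5.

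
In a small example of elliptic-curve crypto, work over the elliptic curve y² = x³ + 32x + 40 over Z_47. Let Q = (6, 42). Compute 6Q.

Repeated addition: build up to 6Q.
2Q: tangent at (6, 42): λ = (3·6² + 32)/(2·42) ≡ 46/37. 37⁻¹ ≡ 14 (mod 47), so λ ≡ 46·14 ≡ 33.
  x = λ² - 6 - 6 = 1089 - 12 ≡ 43; y = λ·(6 - 43) - 42 ≡ 6. → (43, 6)
3Q: (43, 6) + (6, 42). λ = (42 - 6)/(6 - 43) ≡ 36/10 mod 47. 10⁻¹ ≡ 33 (mod 47), so λ ≡ 13.
  x = λ² - 43 - 6 = 169 - 49 ≡ 26; y = λ·(43 - 26) - 6 ≡ 27. → (26, 27)
4Q: (26, 27) + (6, 42). λ = (42 - 27)/(6 - 26) ≡ 15/27 mod 47. 27⁻¹ ≡ 7 (mod 47) since 27·7 = 189 ≡ 1, so λ ≡ 11.
  x = λ² - 26 - 6 = 121 - 32 ≡ 42; y = λ·(26 - 42) - 27 ≡ 32. → (42, 32)
5Q: (42, 32) + (6, 42). λ = (42 - 32)/(6 - 42) ≡ 10/11 mod 47. 11⁻¹ ≡ 30 (mod 47), so λ ≡ 18.
  x = λ² - 42 - 6 = 324 - 48 ≡ 41; y = λ·(42 - 41) - 32 ≡ 33. → (41, 33)
6Q: (41, 33) + (6, 42). λ = (42 - 33)/(6 - 41) ≡ 9/12 mod 47. 12⁻¹ ≡ 4 (mod 47), so λ ≡ 36.
  x = λ² - 41 - 6 = 1296 - 47 ≡ 27; y = λ·(41 - 27) - 33 ≡ 1. → (27, 1)

(27, 1)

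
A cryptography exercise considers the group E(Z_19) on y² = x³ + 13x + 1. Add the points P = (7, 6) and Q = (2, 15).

(14, 18)

(7, 6) + (2, 15). λ = (15 - 6)/(2 - 7) ≡ 9/14 mod 19. 14⁻¹ ≡ 15 (mod 19) since 14·15 = 210 ≡ 1, so λ ≡ 2.
  x = λ² - 7 - 2 = 4 - 9 ≡ 14; y = λ·(7 - 14) - 6 ≡ 18. → (14, 18)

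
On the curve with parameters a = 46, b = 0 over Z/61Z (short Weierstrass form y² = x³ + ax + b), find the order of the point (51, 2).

2P: tangent at (51, 2): λ = (3·51² + 46)/(2·2) ≡ 41/4. 4⁻¹ ≡ 46 (mod 61), so λ ≡ 41·46 ≡ 56.
  x = λ² - 51 - 51 = 3136 - 102 ≡ 45; y = λ·(51 - 45) - 2 ≡ 29. → (45, 29)
3P: (45, 29) + (51, 2). λ = (2 - 29)/(51 - 45) ≡ 34/6 mod 61. 6⁻¹ ≡ 51 (mod 61), so λ ≡ 26.
  x = λ² - 45 - 51 = 676 - 96 ≡ 31; y = λ·(45 - 31) - 29 ≡ 30. → (31, 30)
4P: (31, 30) + (51, 2). λ = (2 - 30)/(51 - 31) ≡ 33/20 mod 61. 20⁻¹ ≡ 58 (mod 61) since 20·58 = 1160 ≡ 1, so λ ≡ 23.
  x = λ² - 31 - 51 = 529 - 82 ≡ 20; y = λ·(31 - 20) - 30 ≡ 40. → (20, 40)
5P: (20, 40) + (51, 2). λ = (2 - 40)/(51 - 20) ≡ 23/31 mod 61. 31⁻¹ ≡ 2 (mod 61), so λ ≡ 46.
  x = λ² - 20 - 51 = 2116 - 71 ≡ 32; y = λ·(20 - 32) - 40 ≡ 18. → (32, 18)
6P: (32, 18) + (51, 2). λ = (2 - 18)/(51 - 32) ≡ 45/19 mod 61. 19⁻¹ ≡ 45 (mod 61), so λ ≡ 12.
  x = λ² - 32 - 51 = 144 - 83 ≡ 0; y = λ·(32 - 0) - 18 ≡ 0. → (0, 0)
7P: (0, 0) + (51, 2). λ = (2 - 0)/(51 - 0) ≡ 2/51 mod 61. 51⁻¹ ≡ 6 (mod 61) since 51·6 = 306 ≡ 1, so λ ≡ 12.
  x = λ² - 0 - 51 = 144 - 51 ≡ 32; y = λ·(0 - 32) - 0 ≡ 43. → (32, 43)
8P: (32, 43) + (51, 2). λ = (2 - 43)/(51 - 32) ≡ 20/19 mod 61. 19⁻¹ ≡ 45 (mod 61) since 19·45 = 855 ≡ 1, so λ ≡ 46.
  x = λ² - 32 - 51 = 2116 - 83 ≡ 20; y = λ·(32 - 20) - 43 ≡ 21. → (20, 21)
9P: (20, 21) + (51, 2). λ = (2 - 21)/(51 - 20) ≡ 42/31 mod 61. 31⁻¹ ≡ 2 (mod 61) since 31·2 = 62 ≡ 1, so λ ≡ 23.
  x = λ² - 20 - 51 = 529 - 71 ≡ 31; y = λ·(20 - 31) - 21 ≡ 31. → (31, 31)
10P: (31, 31) + (51, 2). λ = (2 - 31)/(51 - 31) ≡ 32/20 mod 61. 20⁻¹ ≡ 58 (mod 61), so λ ≡ 26.
  x = λ² - 31 - 51 = 676 - 82 ≡ 45; y = λ·(31 - 45) - 31 ≡ 32. → (45, 32)
11P: (45, 32) + (51, 2). λ = (2 - 32)/(51 - 45) ≡ 31/6 mod 61. 6⁻¹ ≡ 51 (mod 61), so λ ≡ 56.
  x = λ² - 45 - 51 = 3136 - 96 ≡ 51; y = λ·(45 - 51) - 32 ≡ 59. → (51, 59)
12P: (51, 59) + (51, 2): same x and y₁ ≡ -y₂, so the sum is O.
12P = O, so the order is 12.

12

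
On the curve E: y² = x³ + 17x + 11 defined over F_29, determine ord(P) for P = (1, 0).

2P: (1, 0) + (1, 0): same x and y₁ ≡ -y₂, so the sum is the point at infinity.
2P = the point at infinity, so the order is 2.

2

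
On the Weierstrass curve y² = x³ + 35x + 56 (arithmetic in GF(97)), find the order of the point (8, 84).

2P: tangent at (8, 84): λ = (3·8² + 35)/(2·84) ≡ 33/71. 71⁻¹ ≡ 41 (mod 97), so λ ≡ 33·41 ≡ 92.
  x = λ² - 8 - 8 = 8464 - 16 ≡ 9; y = λ·(8 - 9) - 84 ≡ 18. → (9, 18)
3P: (9, 18) + (8, 84). λ = (84 - 18)/(8 - 9) ≡ 66/96 mod 97. 96⁻¹ ≡ 96 (mod 97) since 96·96 = 9216 ≡ 1, so λ ≡ 31.
  x = λ² - 9 - 8 = 961 - 17 ≡ 71; y = λ·(9 - 71) - 18 ≡ 0. → (71, 0)
4P: (71, 0) + (8, 84). λ = (84 - 0)/(8 - 71) ≡ 84/34 mod 97. 34⁻¹ ≡ 20 (mod 97) since 34·20 = 680 ≡ 1, so λ ≡ 31.
  x = λ² - 71 - 8 = 961 - 79 ≡ 9; y = λ·(71 - 9) - 0 ≡ 79. → (9, 79)
5P: (9, 79) + (8, 84). λ = (84 - 79)/(8 - 9) ≡ 5/96 mod 97. 96⁻¹ ≡ 96 (mod 97), so λ ≡ 92.
  x = λ² - 9 - 8 = 8464 - 17 ≡ 8; y = λ·(9 - 8) - 79 ≡ 13. → (8, 13)
6P: (8, 13) + (8, 84): same x and y₁ ≡ -y₂, so the sum is 𝒪.
6P = 𝒪, so the order is 6.

6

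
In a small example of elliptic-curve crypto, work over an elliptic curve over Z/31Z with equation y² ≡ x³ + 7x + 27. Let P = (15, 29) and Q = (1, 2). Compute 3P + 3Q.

(7, 27)

First 3P:
Repeated addition: build up to 3P.
2P: tangent at (15, 29): λ = (3·15² + 7)/(2·29) ≡ 0/27. 27⁻¹ ≡ 23 (mod 31), so λ ≡ 0·23 ≡ 0.
  x = λ² - 15 - 15 = 0 - 30 ≡ 1; y = λ·(15 - 1) - 29 ≡ 2. → (1, 2)
3P: (1, 2) + (15, 29). λ = (29 - 2)/(15 - 1) ≡ 27/14 mod 31. 14⁻¹ ≡ 20 (mod 31), so λ ≡ 13.
  x = λ² - 1 - 15 = 169 - 16 ≡ 29; y = λ·(1 - 29) - 2 ≡ 6. → (29, 6)
3P = (29, 6).
Next 3Q:
Repeated addition: build up to 3Q.
2Q: tangent at (1, 2): λ = (3·1² + 7)/(2·2) ≡ 10/4. 4⁻¹ ≡ 8 (mod 31), so λ ≡ 10·8 ≡ 18.
  x = λ² - 1 - 1 = 324 - 2 ≡ 12; y = λ·(1 - 12) - 2 ≡ 17. → (12, 17)
3Q: (12, 17) + (1, 2). λ = (2 - 17)/(1 - 12) ≡ 16/20 mod 31. 20⁻¹ ≡ 14 (mod 31), so λ ≡ 7.
  x = λ² - 12 - 1 = 49 - 13 ≡ 5; y = λ·(12 - 5) - 17 ≡ 1. → (5, 1)
3Q = (5, 1).
Finally 3P + 3Q:
(29, 6) + (5, 1). λ = (1 - 6)/(5 - 29) ≡ 26/7 mod 31. 7⁻¹ ≡ 9 (mod 31) since 7·9 = 63 ≡ 1, so λ ≡ 17.
  x = λ² - 29 - 5 = 289 - 34 ≡ 7; y = λ·(29 - 7) - 6 ≡ 27. → (7, 27)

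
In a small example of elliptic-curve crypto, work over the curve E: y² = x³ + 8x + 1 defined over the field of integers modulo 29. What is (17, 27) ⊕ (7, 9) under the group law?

(17, 27) + (7, 9). λ = (9 - 27)/(7 - 17) ≡ 11/19 mod 29. 19⁻¹ ≡ 26 (mod 29), so λ ≡ 25.
  x = λ² - 17 - 7 = 625 - 24 ≡ 21; y = λ·(17 - 21) - 27 ≡ 18. → (21, 18)

(21, 18)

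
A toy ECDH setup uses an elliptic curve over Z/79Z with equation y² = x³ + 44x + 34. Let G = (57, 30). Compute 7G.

(15, 35)

Double-and-add on 7 = (111)₂. Start with G = (57, 30) for the leading 1-bit.
double: tangent at (57, 30): λ = (3·57² + 44)/(2·30) ≡ 74/60. 60⁻¹ ≡ 54 (mod 79) since 60·54 = 3240 ≡ 1, so λ ≡ 74·54 ≡ 46.
  x = λ² - 57 - 57 = 2116 - 114 ≡ 27; y = λ·(57 - 27) - 30 ≡ 7. → (27, 7)
add G: (27, 7) + (57, 30). λ = (30 - 7)/(57 - 27) ≡ 23/30 mod 79. 30⁻¹ ≡ 29 (mod 79) since 30·29 = 870 ≡ 1, so λ ≡ 35.
  x = λ² - 27 - 57 = 1225 - 84 ≡ 35; y = λ·(27 - 35) - 7 ≡ 29. → (35, 29)
double: tangent at (35, 29): λ = (3·35² + 44)/(2·29) ≡ 6/58. 58⁻¹ ≡ 15 (mod 79), so λ ≡ 6·15 ≡ 11.
  x = λ² - 35 - 35 = 121 - 70 ≡ 51; y = λ·(35 - 51) - 29 ≡ 32. → (51, 32)
add G: (51, 32) + (57, 30). λ = (30 - 32)/(57 - 51) ≡ 77/6 mod 79. 6⁻¹ ≡ 66 (mod 79) since 6·66 = 396 ≡ 1, so λ ≡ 26.
  x = λ² - 51 - 57 = 676 - 108 ≡ 15; y = λ·(51 - 15) - 32 ≡ 35. → (15, 35)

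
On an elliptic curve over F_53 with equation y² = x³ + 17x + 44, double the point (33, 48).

tangent at (33, 48): λ = (3·33² + 17)/(2·48) ≡ 51/43. 43⁻¹ ≡ 37 (mod 53), so λ ≡ 51·37 ≡ 32.
  x = λ² - 33 - 33 = 1024 - 66 ≡ 4; y = λ·(33 - 4) - 48 ≡ 32. → (4, 32)

(4, 32)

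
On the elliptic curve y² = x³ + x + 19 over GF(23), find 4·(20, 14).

(11, 21)

Write Q = (20, 14).
Double-and-add on 4 = (100)₂. Start with Q = (20, 14) for the leading 1-bit.
double: tangent at (20, 14): λ = (3·20² + 1)/(2·14) ≡ 5/5. 5⁻¹ ≡ 14 (mod 23) since 5·14 = 70 ≡ 1, so λ ≡ 5·14 ≡ 1.
  x = λ² - 20 - 20 = 1 - 40 ≡ 7; y = λ·(20 - 7) - 14 ≡ 22. → (7, 22)
double: tangent at (7, 22): λ = (3·7² + 1)/(2·22) ≡ 10/21. 21⁻¹ ≡ 11 (mod 23), so λ ≡ 10·11 ≡ 18.
  x = λ² - 7 - 7 = 324 - 14 ≡ 11; y = λ·(7 - 11) - 22 ≡ 21. → (11, 21)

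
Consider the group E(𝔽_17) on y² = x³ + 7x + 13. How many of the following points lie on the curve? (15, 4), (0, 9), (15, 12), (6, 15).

2

(15, 4): 4² ≡ 16, rhs ≡ 8 → off.
(0, 9): 9² ≡ 13, rhs ≡ 13 → on.
(15, 12): 12² ≡ 8, rhs ≡ 8 → on.
(6, 15): 15² ≡ 4, rhs ≡ 16 → off.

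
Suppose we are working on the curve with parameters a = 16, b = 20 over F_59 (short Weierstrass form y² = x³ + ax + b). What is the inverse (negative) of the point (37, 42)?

-(37, 42) = (37, -42 mod 59) = (37, 17).

(37, 17)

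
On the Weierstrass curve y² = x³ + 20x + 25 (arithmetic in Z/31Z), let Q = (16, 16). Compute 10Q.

Repeated addition: build up to 10Q.
2Q: tangent at (16, 16): λ = (3·16² + 20)/(2·16) ≡ 13/1. 1⁻¹ ≡ 1 (mod 31), so λ ≡ 13·1 ≡ 13.
  x = λ² - 16 - 16 = 169 - 32 ≡ 13; y = λ·(16 - 13) - 16 ≡ 23. → (13, 23)
3Q: (13, 23) + (16, 16). λ = (16 - 23)/(16 - 13) ≡ 24/3 mod 31. 3⁻¹ ≡ 21 (mod 31), so λ ≡ 8.
  x = λ² - 13 - 16 = 64 - 29 ≡ 4; y = λ·(13 - 4) - 23 ≡ 18. → (4, 18)
4Q: (4, 18) + (16, 16). λ = (16 - 18)/(16 - 4) ≡ 29/12 mod 31. 12⁻¹ ≡ 13 (mod 31) since 12·13 = 156 ≡ 1, so λ ≡ 5.
  x = λ² - 4 - 16 = 25 - 20 ≡ 5; y = λ·(4 - 5) - 18 ≡ 8. → (5, 8)
5Q: (5, 8) + (16, 16). λ = (16 - 8)/(16 - 5) ≡ 8/11 mod 31. 11⁻¹ ≡ 17 (mod 31) since 11·17 = 187 ≡ 1, so λ ≡ 12.
  x = λ² - 5 - 16 = 144 - 21 ≡ 30; y = λ·(5 - 30) - 8 ≡ 2. → (30, 2)
6Q: (30, 2) + (16, 16). λ = (16 - 2)/(16 - 30) ≡ 14/17 mod 31. 17⁻¹ ≡ 11 (mod 31), so λ ≡ 30.
  x = λ² - 30 - 16 = 900 - 46 ≡ 17; y = λ·(30 - 17) - 2 ≡ 16. → (17, 16)
7Q: (17, 16) + (16, 16). λ = (16 - 16)/(16 - 17) ≡ 0/30 mod 31. 30⁻¹ ≡ 30 (mod 31), so λ ≡ 0.
  x = λ² - 17 - 16 = 0 - 33 ≡ 29; y = λ·(17 - 29) - 16 ≡ 15. → (29, 15)
8Q: (29, 15) + (16, 16). λ = (16 - 15)/(16 - 29) ≡ 1/18 mod 31. 18⁻¹ ≡ 19 (mod 31), so λ ≡ 19.
  x = λ² - 29 - 16 = 361 - 45 ≡ 6; y = λ·(29 - 6) - 15 ≡ 19. → (6, 19)
9Q: (6, 19) + (16, 16). λ = (16 - 19)/(16 - 6) ≡ 28/10 mod 31. 10⁻¹ ≡ 28 (mod 31), so λ ≡ 9.
  x = λ² - 6 - 16 = 81 - 22 ≡ 28; y = λ·(6 - 28) - 19 ≡ 0. → (28, 0)
10Q: (28, 0) + (16, 16). λ = (16 - 0)/(16 - 28) ≡ 16/19 mod 31. 19⁻¹ ≡ 18 (mod 31), so λ ≡ 9.
  x = λ² - 28 - 16 = 81 - 44 ≡ 6; y = λ·(28 - 6) - 0 ≡ 12. → (6, 12)

(6, 12)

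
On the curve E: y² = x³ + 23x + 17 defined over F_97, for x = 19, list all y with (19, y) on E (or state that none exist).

none

x³ + 23x + 17 = 7313 ≡ 38 (mod 97).
38 is a non-residue mod 97; no y exists.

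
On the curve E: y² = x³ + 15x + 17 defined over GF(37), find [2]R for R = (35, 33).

tangent at (35, 33): λ = (3·35² + 15)/(2·33) ≡ 27/29. 29⁻¹ ≡ 23 (mod 37), so λ ≡ 27·23 ≡ 29.
  x = λ² - 35 - 35 = 841 - 70 ≡ 31; y = λ·(35 - 31) - 33 ≡ 9. → (31, 9)

(31, 9)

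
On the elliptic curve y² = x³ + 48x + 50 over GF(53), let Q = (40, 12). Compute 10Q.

(20, 0)

Double-and-add on 10 = (1010)₂. Start with Q = (40, 12) for the leading 1-bit.
double: tangent at (40, 12): λ = (3·40² + 48)/(2·12) ≡ 25/24. 24⁻¹ ≡ 42 (mod 53) since 24·42 = 1008 ≡ 1, so λ ≡ 25·42 ≡ 43.
  x = λ² - 40 - 40 = 1849 - 80 ≡ 20; y = λ·(40 - 20) - 12 ≡ 0. → (20, 0)
double: (20, 0) + (20, 0): same x and y₁ ≡ -y₂, so the sum is O.
add Q: O + (40, 12) = (40, 12) (identity).
double: tangent at (40, 12): λ = (3·40² + 48)/(2·12) ≡ 25/24. 24⁻¹ ≡ 42 (mod 53) since 24·42 = 1008 ≡ 1, so λ ≡ 25·42 ≡ 43.
  x = λ² - 40 - 40 = 1849 - 80 ≡ 20; y = λ·(40 - 20) - 12 ≡ 0. → (20, 0)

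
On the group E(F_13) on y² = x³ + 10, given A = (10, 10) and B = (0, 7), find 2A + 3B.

First 2A:
Repeated addition: build up to 2A.
2A: tangent at (10, 10): λ = (3·10² + 0)/(2·10) ≡ 1/7. 7⁻¹ ≡ 2 (mod 13), so λ ≡ 1·2 ≡ 2.
  x = λ² - 10 - 10 = 4 - 20 ≡ 10; y = λ·(10 - 10) - 10 ≡ 3. → (10, 3)
2A = (10, 3).
Next 3B:
Repeated addition: build up to 3B.
2B: tangent at (0, 7): λ = (3·0² + 0)/(2·7) ≡ 0/1. 1⁻¹ ≡ 1 (mod 13), so λ ≡ 0·1 ≡ 0.
  x = λ² - 0 - 0 = 0 - 0 ≡ 0; y = λ·(0 - 0) - 7 ≡ 6. → (0, 6)
3B: (0, 6) + (0, 7): same x and y₁ ≡ -y₂, so the sum is O.
3B = O.
Finally 2A + 3B:
(10, 3) + O = (10, 3) (identity).

(10, 3)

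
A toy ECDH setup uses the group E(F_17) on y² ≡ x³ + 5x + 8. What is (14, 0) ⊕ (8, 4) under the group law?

(14, 0) + (8, 4). λ = (4 - 0)/(8 - 14) ≡ 4/11 mod 17. 11⁻¹ ≡ 14 (mod 17) since 11·14 = 154 ≡ 1, so λ ≡ 5.
  x = λ² - 14 - 8 = 25 - 22 ≡ 3; y = λ·(14 - 3) - 0 ≡ 4. → (3, 4)

(3, 4)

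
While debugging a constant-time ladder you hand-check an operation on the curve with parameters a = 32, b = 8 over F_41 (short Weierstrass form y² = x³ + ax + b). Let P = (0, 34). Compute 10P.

(0, 7)

Double-and-add on 10 = (1010)₂. Start with P = (0, 34) for the leading 1-bit.
double: tangent at (0, 34): λ = (3·0² + 32)/(2·34) ≡ 32/27. 27⁻¹ ≡ 38 (mod 41), so λ ≡ 32·38 ≡ 27.
  x = λ² - 0 - 0 = 729 - 0 ≡ 32; y = λ·(0 - 32) - 34 ≡ 4. → (32, 4)
double: tangent at (32, 4): λ = (3·32² + 32)/(2·4) ≡ 29/8. 8⁻¹ ≡ 36 (mod 41), so λ ≡ 29·36 ≡ 19.
  x = λ² - 32 - 32 = 361 - 64 ≡ 10; y = λ·(32 - 10) - 4 ≡ 4. → (10, 4)
add P: (10, 4) + (0, 34). λ = (34 - 4)/(0 - 10) ≡ 30/31 mod 41. 31⁻¹ ≡ 4 (mod 41) since 31·4 = 124 ≡ 1, so λ ≡ 38.
  x = λ² - 10 - 0 = 1444 - 10 ≡ 40; y = λ·(10 - 40) - 4 ≡ 4. → (40, 4)
double: tangent at (40, 4): λ = (3·40² + 32)/(2·4) ≡ 35/8. 8⁻¹ ≡ 36 (mod 41), so λ ≡ 35·36 ≡ 30.
  x = λ² - 40 - 40 = 900 - 80 ≡ 0; y = λ·(40 - 0) - 4 ≡ 7. → (0, 7)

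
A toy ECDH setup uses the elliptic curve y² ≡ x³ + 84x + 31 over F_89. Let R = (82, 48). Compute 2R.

tangent at (82, 48): λ = (3·82² + 84)/(2·48) ≡ 53/7. 7⁻¹ ≡ 51 (mod 89), so λ ≡ 53·51 ≡ 33.
  x = λ² - 82 - 82 = 1089 - 164 ≡ 35; y = λ·(82 - 35) - 48 ≡ 79. → (35, 79)

(35, 79)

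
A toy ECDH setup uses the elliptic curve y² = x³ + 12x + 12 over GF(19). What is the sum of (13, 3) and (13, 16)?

O

The two points share x = 13 and their y-coordinates satisfy 3 + 16 ≡ 0 (mod 19), so they are inverses. Their sum is O.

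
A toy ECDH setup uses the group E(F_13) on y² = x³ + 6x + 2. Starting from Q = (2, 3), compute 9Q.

Double-and-add on 9 = (1001)₂. Start with Q = (2, 3) for the leading 1-bit.
double: tangent at (2, 3): λ = (3·2² + 6)/(2·3) ≡ 5/6. 6⁻¹ ≡ 11 (mod 13), so λ ≡ 5·11 ≡ 3.
  x = λ² - 2 - 2 = 9 - 4 ≡ 5; y = λ·(2 - 5) - 3 ≡ 1. → (5, 1)
double: tangent at (5, 1): λ = (3·5² + 6)/(2·1) ≡ 3/2. 2⁻¹ ≡ 7 (mod 13) since 2·7 = 14 ≡ 1, so λ ≡ 3·7 ≡ 8.
  x = λ² - 5 - 5 = 64 - 10 ≡ 2; y = λ·(5 - 2) - 1 ≡ 10. → (2, 10)
double: tangent at (2, 10): λ = (3·2² + 6)/(2·10) ≡ 5/7. 7⁻¹ ≡ 2 (mod 13), so λ ≡ 5·2 ≡ 10.
  x = λ² - 2 - 2 = 100 - 4 ≡ 5; y = λ·(2 - 5) - 10 ≡ 12. → (5, 12)
add Q: (5, 12) + (2, 3). λ = (3 - 12)/(2 - 5) ≡ 4/10 mod 13. 10⁻¹ ≡ 4 (mod 13), so λ ≡ 3.
  x = λ² - 5 - 2 = 9 - 7 ≡ 2; y = λ·(5 - 2) - 12 ≡ 10. → (2, 10)

(2, 10)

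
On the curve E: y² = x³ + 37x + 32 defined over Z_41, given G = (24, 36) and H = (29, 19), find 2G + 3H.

(13, 2)

First 2G:
Repeated addition: build up to 2G.
2G: tangent at (24, 36): λ = (3·24² + 37)/(2·36) ≡ 2/31. 31⁻¹ ≡ 4 (mod 41) since 31·4 = 124 ≡ 1, so λ ≡ 2·4 ≡ 8.
  x = λ² - 24 - 24 = 64 - 48 ≡ 16; y = λ·(24 - 16) - 36 ≡ 28. → (16, 28)
2G = (16, 28).
Next 3H:
Repeated addition: build up to 3H.
2H: tangent at (29, 19): λ = (3·29² + 37)/(2·19) ≡ 18/38. 38⁻¹ ≡ 27 (mod 41), so λ ≡ 18·27 ≡ 35.
  x = λ² - 29 - 29 = 1225 - 58 ≡ 19; y = λ·(29 - 19) - 19 ≡ 3. → (19, 3)
3H: (19, 3) + (29, 19). λ = (19 - 3)/(29 - 19) ≡ 16/10 mod 41. 10⁻¹ ≡ 37 (mod 41), so λ ≡ 18.
  x = λ² - 19 - 29 = 324 - 48 ≡ 30; y = λ·(19 - 30) - 3 ≡ 4. → (30, 4)
3H = (30, 4).
Finally 2G + 3H:
(16, 28) + (30, 4). λ = (4 - 28)/(30 - 16) ≡ 17/14 mod 41. 14⁻¹ ≡ 3 (mod 41), so λ ≡ 10.
  x = λ² - 16 - 30 = 100 - 46 ≡ 13; y = λ·(16 - 13) - 28 ≡ 2. → (13, 2)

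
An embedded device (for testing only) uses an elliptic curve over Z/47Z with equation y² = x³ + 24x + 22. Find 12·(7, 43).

(38, 8)

Write P = (7, 43).
Repeated addition: build up to 12P.
2P: tangent at (7, 43): λ = (3·7² + 24)/(2·43) ≡ 30/39. 39⁻¹ ≡ 41 (mod 47), so λ ≡ 30·41 ≡ 8.
  x = λ² - 7 - 7 = 64 - 14 ≡ 3; y = λ·(7 - 3) - 43 ≡ 36. → (3, 36)
3P: (3, 36) + (7, 43). λ = (43 - 36)/(7 - 3) ≡ 7/4 mod 47. 4⁻¹ ≡ 12 (mod 47) since 4·12 = 48 ≡ 1, so λ ≡ 37.
  x = λ² - 3 - 7 = 1369 - 10 ≡ 43; y = λ·(3 - 43) - 36 ≡ 35. → (43, 35)
4P: (43, 35) + (7, 43). λ = (43 - 35)/(7 - 43) ≡ 8/11 mod 47. 11⁻¹ ≡ 30 (mod 47), so λ ≡ 5.
  x = λ² - 43 - 7 = 25 - 50 ≡ 22; y = λ·(43 - 22) - 35 ≡ 23. → (22, 23)
5P: (22, 23) + (7, 43). λ = (43 - 23)/(7 - 22) ≡ 20/32 mod 47. 32⁻¹ ≡ 25 (mod 47), so λ ≡ 30.
  x = λ² - 22 - 7 = 900 - 29 ≡ 25; y = λ·(22 - 25) - 23 ≡ 28. → (25, 28)
6P: (25, 28) + (7, 43). λ = (43 - 28)/(7 - 25) ≡ 15/29 mod 47. 29⁻¹ ≡ 13 (mod 47), so λ ≡ 7.
  x = λ² - 25 - 7 = 49 - 32 ≡ 17; y = λ·(25 - 17) - 28 ≡ 28. → (17, 28)
7P: (17, 28) + (7, 43). λ = (43 - 28)/(7 - 17) ≡ 15/37 mod 47. 37⁻¹ ≡ 14 (mod 47), so λ ≡ 22.
  x = λ² - 17 - 7 = 484 - 24 ≡ 37; y = λ·(17 - 37) - 28 ≡ 2. → (37, 2)
8P: (37, 2) + (7, 43). λ = (43 - 2)/(7 - 37) ≡ 41/17 mod 47. 17⁻¹ ≡ 36 (mod 47) since 17·36 = 612 ≡ 1, so λ ≡ 19.
  x = λ² - 37 - 7 = 361 - 44 ≡ 35; y = λ·(37 - 35) - 2 ≡ 36. → (35, 36)
9P: (35, 36) + (7, 43). λ = (43 - 36)/(7 - 35) ≡ 7/19 mod 47. 19⁻¹ ≡ 5 (mod 47) since 19·5 = 95 ≡ 1, so λ ≡ 35.
  x = λ² - 35 - 7 = 1225 - 42 ≡ 8; y = λ·(35 - 8) - 36 ≡ 16. → (8, 16)
10P: (8, 16) + (7, 43). λ = (43 - 16)/(7 - 8) ≡ 27/46 mod 47. 46⁻¹ ≡ 46 (mod 47), so λ ≡ 20.
  x = λ² - 8 - 7 = 400 - 15 ≡ 9; y = λ·(8 - 9) - 16 ≡ 11. → (9, 11)
11P: (9, 11) + (7, 43). λ = (43 - 11)/(7 - 9) ≡ 32/45 mod 47. 45⁻¹ ≡ 23 (mod 47), so λ ≡ 31.
  x = λ² - 9 - 7 = 961 - 16 ≡ 5; y = λ·(9 - 5) - 11 ≡ 19. → (5, 19)
12P: (5, 19) + (7, 43). λ = (43 - 19)/(7 - 5) ≡ 24/2 mod 47. 2⁻¹ ≡ 24 (mod 47) since 2·24 = 48 ≡ 1, so λ ≡ 12.
  x = λ² - 5 - 7 = 144 - 12 ≡ 38; y = λ·(5 - 38) - 19 ≡ 8. → (38, 8)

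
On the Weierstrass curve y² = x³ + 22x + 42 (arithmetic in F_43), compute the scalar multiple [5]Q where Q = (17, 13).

Repeated addition: build up to 5Q.
2Q: tangent at (17, 13): λ = (3·17² + 22)/(2·13) ≡ 29/26. 26⁻¹ ≡ 5 (mod 43), so λ ≡ 29·5 ≡ 16.
  x = λ² - 17 - 17 = 256 - 34 ≡ 7; y = λ·(17 - 7) - 13 ≡ 18. → (7, 18)
3Q: (7, 18) + (17, 13). λ = (13 - 18)/(17 - 7) ≡ 38/10 mod 43. 10⁻¹ ≡ 13 (mod 43), so λ ≡ 21.
  x = λ² - 7 - 17 = 441 - 24 ≡ 30; y = λ·(7 - 30) - 18 ≡ 15. → (30, 15)
4Q: (30, 15) + (17, 13). λ = (13 - 15)/(17 - 30) ≡ 41/30 mod 43. 30⁻¹ ≡ 33 (mod 43) since 30·33 = 990 ≡ 1, so λ ≡ 20.
  x = λ² - 30 - 17 = 400 - 47 ≡ 9; y = λ·(30 - 9) - 15 ≡ 18. → (9, 18)
5Q: (9, 18) + (17, 13). λ = (13 - 18)/(17 - 9) ≡ 38/8 mod 43. 8⁻¹ ≡ 27 (mod 43), so λ ≡ 37.
  x = λ² - 9 - 17 = 1369 - 26 ≡ 10; y = λ·(9 - 10) - 18 ≡ 31. → (10, 31)

(10, 31)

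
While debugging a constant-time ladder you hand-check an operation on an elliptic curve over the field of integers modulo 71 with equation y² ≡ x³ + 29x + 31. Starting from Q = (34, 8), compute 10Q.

(19, 46)

Double-and-add on 10 = (1010)₂. Start with Q = (34, 8) for the leading 1-bit.
double: tangent at (34, 8): λ = (3·34² + 29)/(2·8) ≡ 18/16. 16⁻¹ ≡ 40 (mod 71), so λ ≡ 18·40 ≡ 10.
  x = λ² - 34 - 34 = 100 - 68 ≡ 32; y = λ·(34 - 32) - 8 ≡ 12. → (32, 12)
double: tangent at (32, 12): λ = (3·32² + 29)/(2·12) ≡ 48/24. 24⁻¹ ≡ 3 (mod 71) since 24·3 = 72 ≡ 1, so λ ≡ 48·3 ≡ 2.
  x = λ² - 32 - 32 = 4 - 64 ≡ 11; y = λ·(32 - 11) - 12 ≡ 30. → (11, 30)
add Q: (11, 30) + (34, 8). λ = (8 - 30)/(34 - 11) ≡ 49/23 mod 71. 23⁻¹ ≡ 34 (mod 71) since 23·34 = 782 ≡ 1, so λ ≡ 33.
  x = λ² - 11 - 34 = 1089 - 45 ≡ 50; y = λ·(11 - 50) - 30 ≡ 32. → (50, 32)
double: tangent at (50, 32): λ = (3·50² + 29)/(2·32) ≡ 3/64. 64⁻¹ ≡ 10 (mod 71) since 64·10 = 640 ≡ 1, so λ ≡ 3·10 ≡ 30.
  x = λ² - 50 - 50 = 900 - 100 ≡ 19; y = λ·(50 - 19) - 32 ≡ 46. → (19, 46)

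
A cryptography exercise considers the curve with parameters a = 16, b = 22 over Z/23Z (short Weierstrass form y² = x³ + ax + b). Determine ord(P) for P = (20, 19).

7

2P: tangent at (20, 19): λ = (3·20² + 16)/(2·19) ≡ 20/15. 15⁻¹ ≡ 20 (mod 23), so λ ≡ 20·20 ≡ 9.
  x = λ² - 20 - 20 = 81 - 40 ≡ 18; y = λ·(20 - 18) - 19 ≡ 22. → (18, 22)
3P: (18, 22) + (20, 19). λ = (19 - 22)/(20 - 18) ≡ 20/2 mod 23. 2⁻¹ ≡ 12 (mod 23) since 2·12 = 24 ≡ 1, so λ ≡ 10.
  x = λ² - 18 - 20 = 100 - 38 ≡ 16; y = λ·(18 - 16) - 22 ≡ 21. → (16, 21)
4P: (16, 21) + (20, 19). λ = (19 - 21)/(20 - 16) ≡ 21/4 mod 23. 4⁻¹ ≡ 6 (mod 23), so λ ≡ 11.
  x = λ² - 16 - 20 = 121 - 36 ≡ 16; y = λ·(16 - 16) - 21 ≡ 2. → (16, 2)
5P: (16, 2) + (20, 19). λ = (19 - 2)/(20 - 16) ≡ 17/4 mod 23. 4⁻¹ ≡ 6 (mod 23) since 4·6 = 24 ≡ 1, so λ ≡ 10.
  x = λ² - 16 - 20 = 100 - 36 ≡ 18; y = λ·(16 - 18) - 2 ≡ 1. → (18, 1)
6P: (18, 1) + (20, 19). λ = (19 - 1)/(20 - 18) ≡ 18/2 mod 23. 2⁻¹ ≡ 12 (mod 23), so λ ≡ 9.
  x = λ² - 18 - 20 = 81 - 38 ≡ 20; y = λ·(18 - 20) - 1 ≡ 4. → (20, 4)
7P: (20, 4) + (20, 19): same x and y₁ ≡ -y₂, so the sum is ∞.
7P = ∞, so the order is 7.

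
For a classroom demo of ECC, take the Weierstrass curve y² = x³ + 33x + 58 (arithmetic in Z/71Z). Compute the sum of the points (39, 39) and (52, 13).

(39, 39) + (52, 13). λ = (13 - 39)/(52 - 39) ≡ 45/13 mod 71. 13⁻¹ ≡ 11 (mod 71), so λ ≡ 69.
  x = λ² - 39 - 52 = 4761 - 91 ≡ 55; y = λ·(39 - 55) - 39 ≡ 64. → (55, 64)

(55, 64)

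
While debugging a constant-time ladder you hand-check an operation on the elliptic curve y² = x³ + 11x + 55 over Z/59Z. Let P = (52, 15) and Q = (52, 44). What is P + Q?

O

The two points share x = 52 and their y-coordinates satisfy 15 + 44 ≡ 0 (mod 59), so they are inverses. Their sum is O.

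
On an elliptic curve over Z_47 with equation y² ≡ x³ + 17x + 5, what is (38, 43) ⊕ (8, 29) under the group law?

(38, 43) + (8, 29). λ = (29 - 43)/(8 - 38) ≡ 33/17 mod 47. 17⁻¹ ≡ 36 (mod 47), so λ ≡ 13.
  x = λ² - 38 - 8 = 169 - 46 ≡ 29; y = λ·(38 - 29) - 43 ≡ 27. → (29, 27)

(29, 27)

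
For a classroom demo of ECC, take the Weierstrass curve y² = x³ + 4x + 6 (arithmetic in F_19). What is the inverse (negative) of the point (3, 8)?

(3, 11)

-(3, 8) = (3, -8 mod 19) = (3, 11).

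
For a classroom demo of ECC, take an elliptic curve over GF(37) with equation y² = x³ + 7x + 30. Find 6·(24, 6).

(24, 31)

Write P = (24, 6).
Double-and-add on 6 = (110)₂. Start with P = (24, 6) for the leading 1-bit.
double: tangent at (24, 6): λ = (3·24² + 7)/(2·6) ≡ 33/12. 12⁻¹ ≡ 34 (mod 37), so λ ≡ 33·34 ≡ 12.
  x = λ² - 24 - 24 = 144 - 48 ≡ 22; y = λ·(24 - 22) - 6 ≡ 18. → (22, 18)
add P: (22, 18) + (24, 6). λ = (6 - 18)/(24 - 22) ≡ 25/2 mod 37. 2⁻¹ ≡ 19 (mod 37), so λ ≡ 31.
  x = λ² - 22 - 24 = 961 - 46 ≡ 27; y = λ·(22 - 27) - 18 ≡ 12. → (27, 12)
double: tangent at (27, 12): λ = (3·27² + 7)/(2·12) ≡ 11/24. 24⁻¹ ≡ 17 (mod 37), so λ ≡ 11·17 ≡ 2.
  x = λ² - 27 - 27 = 4 - 54 ≡ 24; y = λ·(27 - 24) - 12 ≡ 31. → (24, 31)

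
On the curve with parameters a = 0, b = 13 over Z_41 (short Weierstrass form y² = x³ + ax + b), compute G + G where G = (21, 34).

tangent at (21, 34): λ = (3·21² + 0)/(2·34) ≡ 11/27. 27⁻¹ ≡ 38 (mod 41), so λ ≡ 11·38 ≡ 8.
  x = λ² - 21 - 21 = 64 - 42 ≡ 22; y = λ·(21 - 22) - 34 ≡ 40. → (22, 40)

(22, 40)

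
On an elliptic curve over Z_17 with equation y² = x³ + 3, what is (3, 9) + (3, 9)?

(9, 16)

tangent at (3, 9): λ = (3·3² + 0)/(2·9) ≡ 10/1. 1⁻¹ ≡ 1 (mod 17) since 1·1 = 1 ≡ 1, so λ ≡ 10·1 ≡ 10.
  x = λ² - 3 - 3 = 100 - 6 ≡ 9; y = λ·(3 - 9) - 9 ≡ 16. → (9, 16)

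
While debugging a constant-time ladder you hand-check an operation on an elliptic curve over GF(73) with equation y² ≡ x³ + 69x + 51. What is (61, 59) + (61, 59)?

(61, 14)

tangent at (61, 59): λ = (3·61² + 69)/(2·59) ≡ 63/45. 45⁻¹ ≡ 13 (mod 73), so λ ≡ 63·13 ≡ 16.
  x = λ² - 61 - 61 = 256 - 122 ≡ 61; y = λ·(61 - 61) - 59 ≡ 14. → (61, 14)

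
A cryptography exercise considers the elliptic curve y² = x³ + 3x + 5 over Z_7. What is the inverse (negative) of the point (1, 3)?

(1, 4)

-(1, 3) = (1, -3 mod 7) = (1, 4).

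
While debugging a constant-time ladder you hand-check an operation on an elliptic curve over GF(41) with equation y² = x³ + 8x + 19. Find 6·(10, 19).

(18, 38)

Write Q = (10, 19).
Repeated addition: build up to 6Q.
2Q: tangent at (10, 19): λ = (3·10² + 8)/(2·19) ≡ 21/38. 38⁻¹ ≡ 27 (mod 41) since 38·27 = 1026 ≡ 1, so λ ≡ 21·27 ≡ 34.
  x = λ² - 10 - 10 = 1156 - 20 ≡ 29; y = λ·(10 - 29) - 19 ≡ 32. → (29, 32)
3Q: (29, 32) + (10, 19). λ = (19 - 32)/(10 - 29) ≡ 28/22 mod 41. 22⁻¹ ≡ 28 (mod 41), so λ ≡ 5.
  x = λ² - 29 - 10 = 25 - 39 ≡ 27; y = λ·(29 - 27) - 32 ≡ 19. → (27, 19)
4Q: (27, 19) + (10, 19). λ = (19 - 19)/(10 - 27) ≡ 0/24 mod 41. 24⁻¹ ≡ 12 (mod 41), so λ ≡ 0.
  x = λ² - 27 - 10 = 0 - 37 ≡ 4; y = λ·(27 - 4) - 19 ≡ 22. → (4, 22)
5Q: (4, 22) + (10, 19). λ = (19 - 22)/(10 - 4) ≡ 38/6 mod 41. 6⁻¹ ≡ 7 (mod 41), so λ ≡ 20.
  x = λ² - 4 - 10 = 400 - 14 ≡ 17; y = λ·(4 - 17) - 22 ≡ 5. → (17, 5)
6Q: (17, 5) + (10, 19). λ = (19 - 5)/(10 - 17) ≡ 14/34 mod 41. 34⁻¹ ≡ 35 (mod 41), so λ ≡ 39.
  x = λ² - 17 - 10 = 1521 - 27 ≡ 18; y = λ·(17 - 18) - 5 ≡ 38. → (18, 38)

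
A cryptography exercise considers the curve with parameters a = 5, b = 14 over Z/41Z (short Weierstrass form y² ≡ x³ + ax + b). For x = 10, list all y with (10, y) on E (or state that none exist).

x³ + 5x + 14 = 1064 ≡ 39 (mod 41).
Square roots of 39 mod 41: 11 and 30 (since 11² = 121 ≡ 39).

11, 30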